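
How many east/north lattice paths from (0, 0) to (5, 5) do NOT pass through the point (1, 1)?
Number of paths = 112

Total paths from (0, 0) to (5, 5): C(10, 5) = 252. Paths through (1, 1): (paths (0, 0) → (1, 1)) × (paths (1, 1) → (5, 5)) = C(2, 1) · C(8, 4) = 2 · 70 = 140. Avoidance count = 252 − 140 = 112.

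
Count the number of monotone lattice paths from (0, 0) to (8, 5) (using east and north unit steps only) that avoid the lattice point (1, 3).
Number of paths = 1143

Total paths from (0, 0) to (8, 5): C(13, 8) = 1287. Paths through (1, 3): (paths (0, 0) → (1, 3)) × (paths (1, 3) → (8, 5)) = C(4, 1) · C(9, 7) = 4 · 36 = 144. Avoidance count = 1287 − 144 = 1143.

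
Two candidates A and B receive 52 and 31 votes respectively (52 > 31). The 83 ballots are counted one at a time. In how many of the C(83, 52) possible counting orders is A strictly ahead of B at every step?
Strict-lead orderings = 15051359450987886560688

Total orderings of the 83 votes with 52 for A: C(83, 52) = 59488706401523551644624. By the Bertrand ballot formula (Cycle Lemma / reflection principle), the number of orderings in which A is strictly ahead of B throughout is (p − q)/(p + q) · C(p + q, p) = (52 − 31)/(52 + 31) · 59488706401523551644624 = 15051359450987886560688.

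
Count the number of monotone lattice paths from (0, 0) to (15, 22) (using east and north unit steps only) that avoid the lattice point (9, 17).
Number of paths = 7920657660

Total paths from (0, 0) to (15, 22): C(37, 15) = 9364199760. Paths through (9, 17): (paths (0, 0) → (9, 17)) × (paths (9, 17) → (15, 22)) = C(26, 9) · C(11, 6) = 3124550 · 462 = 1443542100. Avoidance count = 9364199760 − 1443542100 = 7920657660.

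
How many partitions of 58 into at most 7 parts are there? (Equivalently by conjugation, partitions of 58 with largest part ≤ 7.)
p(58, parts ≤ 7) = 37108

Use the recurrence p(n, m) = p(n, m−1) + p(n−m, m): either the largest part is < m (count p(n, m−1)) or the largest part is exactly m (remove one copy of m, count p(n−m, m)). With p(0, ·) = 1 this gives p(58, parts ≤ 7) = 37108. (By conjugating Young diagrams, this also counts partitions of 58 into at most 7 parts.)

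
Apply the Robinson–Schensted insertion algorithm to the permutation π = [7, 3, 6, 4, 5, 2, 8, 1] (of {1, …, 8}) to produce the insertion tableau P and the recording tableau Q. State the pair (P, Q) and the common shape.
P = [1, 4, 5, 8] / [2] / [3] / [6] / [7];  Q = [1, 3, 5, 7] / [2] / [4] / [6] / [8];  common shape = (4, 1, 1, 1, 1)

Row-insert the values π_1, π_2, … into P one at a time, bumping the leftmost entry strictly greater than the inserted value down to the next row. The recording tableau Q records, in position (i, j), the step at which that cell was added to P.
  Insert 7 (step 1): P = [7];  Q = [1]
  Insert 3 (step 2): P = [3] / [7];  Q = [1] / [2]
  Insert 6 (step 3): P = [3, 6] / [7];  Q = [1, 3] / [2]
  Insert 4 (step 4): P = [3, 4] / [6] / [7];  Q = [1, 3] / [2] / [4]
  Insert 5 (step 5): P = [3, 4, 5] / [6] / [7];  Q = [1, 3, 5] / [2] / [4]
  Insert 2 (step 6): P = [2, 4, 5] / [3] / [6] / [7];  Q = [1, 3, 5] / [2] / [4] / [6]
  Insert 8 (step 7): P = [2, 4, 5, 8] / [3] / [6] / [7];  Q = [1, 3, 5, 7] / [2] / [4] / [6]
  Insert 1 (step 8): P = [1, 4, 5, 8] / [2] / [3] / [6] / [7];  Q = [1, 3, 5, 7] / [2] / [4] / [6] / [8]
Final shape: (4, 1, 1, 1, 1).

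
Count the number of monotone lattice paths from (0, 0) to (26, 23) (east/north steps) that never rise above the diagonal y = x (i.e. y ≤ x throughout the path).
Number of paths = 8643460269248

By the reflection principle (André's argument), the number of monotone paths to (26, 23) with n ≤ m that never go above y = x is C(49, 26) − C(49, 27) = 58343356817424 − 49699896548176 = 8643460269248.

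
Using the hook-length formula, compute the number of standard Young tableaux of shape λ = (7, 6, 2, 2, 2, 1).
# SYT of shape (7, 6, 2, 2, 2, 1) = 81477396

Hook-length formula: f^λ = n! / Π hook(c), product over all cells c of the Young diagram. For λ = (7, 6, 2, 2, 2, 1), n = 20 boxes. Hook lengths by row (left-to-right, top-to-bottom): [12, 10, 6, 5, 4, 3, 1]; [10, 8, 4, 3, 2, 1]; [5, 3]; [4, 2]; [3, 1]; [1]. Product of hooks = 29859840000. So f^λ = 20! / 29859840000 = 2432902008176640000 / 29859840000 = 81477396.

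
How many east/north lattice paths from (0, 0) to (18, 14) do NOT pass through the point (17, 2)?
Number of paths = 471433377

Total paths from (0, 0) to (18, 14): C(32, 18) = 471435600. Paths through (17, 2): (paths (0, 0) → (17, 2)) × (paths (17, 2) → (18, 14)) = C(19, 17) · C(13, 1) = 171 · 13 = 2223. Avoidance count = 471435600 − 2223 = 471433377.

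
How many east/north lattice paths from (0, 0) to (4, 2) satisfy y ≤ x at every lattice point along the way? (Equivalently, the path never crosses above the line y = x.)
Number of paths = 9

By the reflection principle (André's argument), the number of monotone paths to (4, 2) with n ≤ m that never go above y = x is C(6, 4) − C(6, 5) = 15 − 6 = 9.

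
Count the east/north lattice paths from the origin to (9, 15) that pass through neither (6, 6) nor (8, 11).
Number of paths = 823334

Inclusion–exclusion. Total paths: C(24, 9) = 1307504. Through P₁: C(12, 6)·C(12, 3) = 203280. Through P₂: C(19, 8)·C(5, 1) = 377910. Since P₁ is strictly southwest of P₂, a monotone path through both must visit P₁ then P₂; paths through both = C(12, 6)·C(7, 2)·C(5, 1) = 97020. Avoid both = 1307504 − 203280 − 377910 + 97020 = 823334.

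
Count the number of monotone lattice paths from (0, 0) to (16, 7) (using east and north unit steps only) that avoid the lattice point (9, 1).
Number of paths = 227997

Total paths from (0, 0) to (16, 7): C(23, 16) = 245157. Paths through (9, 1): (paths (0, 0) → (9, 1)) × (paths (9, 1) → (16, 7)) = C(10, 9) · C(13, 7) = 10 · 1716 = 17160. Avoidance count = 245157 − 17160 = 227997.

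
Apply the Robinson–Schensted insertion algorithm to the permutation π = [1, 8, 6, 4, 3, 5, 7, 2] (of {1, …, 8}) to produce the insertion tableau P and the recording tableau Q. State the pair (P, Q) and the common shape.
P = [1, 2, 5, 7] / [3] / [4] / [6] / [8];  Q = [1, 2, 6, 7] / [3] / [4] / [5] / [8];  common shape = (4, 1, 1, 1, 1)

Row-insert the values π_1, π_2, … into P one at a time, bumping the leftmost entry strictly greater than the inserted value down to the next row. The recording tableau Q records, in position (i, j), the step at which that cell was added to P.
  Insert 1 (step 1): P = [1];  Q = [1]
  Insert 8 (step 2): P = [1, 8];  Q = [1, 2]
  Insert 6 (step 3): P = [1, 6] / [8];  Q = [1, 2] / [3]
  Insert 4 (step 4): P = [1, 4] / [6] / [8];  Q = [1, 2] / [3] / [4]
  Insert 3 (step 5): P = [1, 3] / [4] / [6] / [8];  Q = [1, 2] / [3] / [4] / [5]
  Insert 5 (step 6): P = [1, 3, 5] / [4] / [6] / [8];  Q = [1, 2, 6] / [3] / [4] / [5]
  Insert 7 (step 7): P = [1, 3, 5, 7] / [4] / [6] / [8];  Q = [1, 2, 6, 7] / [3] / [4] / [5]
  Insert 2 (step 8): P = [1, 2, 5, 7] / [3] / [4] / [6] / [8];  Q = [1, 2, 6, 7] / [3] / [4] / [5] / [8]
Final shape: (4, 1, 1, 1, 1).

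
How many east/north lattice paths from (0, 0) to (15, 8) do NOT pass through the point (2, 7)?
Number of paths = 489810

Total paths from (0, 0) to (15, 8): C(23, 15) = 490314. Paths through (2, 7): (paths (0, 0) → (2, 7)) × (paths (2, 7) → (15, 8)) = C(9, 2) · C(14, 13) = 36 · 14 = 504. Avoidance count = 490314 − 504 = 489810.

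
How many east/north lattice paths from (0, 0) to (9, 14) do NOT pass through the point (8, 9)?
Number of paths = 671330

Total paths from (0, 0) to (9, 14): C(23, 9) = 817190. Paths through (8, 9): (paths (0, 0) → (8, 9)) × (paths (8, 9) → (9, 14)) = C(17, 8) · C(6, 1) = 24310 · 6 = 145860. Avoidance count = 817190 − 145860 = 671330.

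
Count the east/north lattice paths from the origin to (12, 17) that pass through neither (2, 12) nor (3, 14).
Number of paths = 51533122

Inclusion–exclusion. Total paths: C(29, 12) = 51895935. Through P₁: C(14, 2)·C(15, 10) = 273273. Through P₂: C(17, 3)·C(12, 9) = 149600. Since P₁ is strictly southwest of P₂, a monotone path through both must visit P₁ then P₂; paths through both = C(14, 2)·C(3, 1)·C(12, 9) = 60060. Avoid both = 51895935 − 273273 − 149600 + 60060 = 51533122.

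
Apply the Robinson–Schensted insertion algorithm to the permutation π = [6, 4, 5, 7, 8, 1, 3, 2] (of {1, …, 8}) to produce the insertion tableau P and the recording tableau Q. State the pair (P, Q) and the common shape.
P = [1, 2, 7, 8] / [3, 5] / [4] / [6];  Q = [1, 3, 4, 5] / [2, 7] / [6] / [8];  common shape = (4, 2, 1, 1)

Row-insert the values π_1, π_2, … into P one at a time, bumping the leftmost entry strictly greater than the inserted value down to the next row. The recording tableau Q records, in position (i, j), the step at which that cell was added to P.
  Insert 6 (step 1): P = [6];  Q = [1]
  Insert 4 (step 2): P = [4] / [6];  Q = [1] / [2]
  Insert 5 (step 3): P = [4, 5] / [6];  Q = [1, 3] / [2]
  Insert 7 (step 4): P = [4, 5, 7] / [6];  Q = [1, 3, 4] / [2]
  Insert 8 (step 5): P = [4, 5, 7, 8] / [6];  Q = [1, 3, 4, 5] / [2]
  Insert 1 (step 6): P = [1, 5, 7, 8] / [4] / [6];  Q = [1, 3, 4, 5] / [2] / [6]
  Insert 3 (step 7): P = [1, 3, 7, 8] / [4, 5] / [6];  Q = [1, 3, 4, 5] / [2, 7] / [6]
  Insert 2 (step 8): P = [1, 2, 7, 8] / [3, 5] / [4] / [6];  Q = [1, 3, 4, 5] / [2, 7] / [6] / [8]
Final shape: (4, 2, 1, 1).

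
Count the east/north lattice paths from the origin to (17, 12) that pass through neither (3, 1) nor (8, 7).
Number of paths = 24883161

Inclusion–exclusion. Total paths: C(29, 17) = 51895935. Through P₁: C(4, 3)·C(25, 14) = 17829600. Through P₂: C(15, 8)·C(14, 9) = 12882870. Since P₁ is strictly southwest of P₂, a monotone path through both must visit P₁ then P₂; paths through both = C(4, 3)·C(11, 5)·C(14, 9) = 3699696. Avoid both = 51895935 − 17829600 − 12882870 + 3699696 = 24883161.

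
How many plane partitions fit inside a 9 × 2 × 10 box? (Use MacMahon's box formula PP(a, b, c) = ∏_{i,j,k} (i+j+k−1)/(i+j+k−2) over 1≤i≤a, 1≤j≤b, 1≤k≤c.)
PP(9, 2, 10) = 1551580888

Evaluate the triple product over i = 1..9, j = 1..2, k = 1..10. The factors are (2/1) · (3/2) · (4/3) · (5/4) · (6/5) · (7/6) · (8/7) · (9/8) · … (180 factors total). The numerators and denominators telescope so the product is an integer; carrying out the multiplication exactly gives PP(9, 2, 10) = 1551580888.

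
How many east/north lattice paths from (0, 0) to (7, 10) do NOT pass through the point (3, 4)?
Number of paths = 12098

Total paths from (0, 0) to (7, 10): C(17, 7) = 19448. Paths through (3, 4): (paths (0, 0) → (3, 4)) × (paths (3, 4) → (7, 10)) = C(7, 3) · C(10, 4) = 35 · 210 = 7350. Avoidance count = 19448 − 7350 = 12098.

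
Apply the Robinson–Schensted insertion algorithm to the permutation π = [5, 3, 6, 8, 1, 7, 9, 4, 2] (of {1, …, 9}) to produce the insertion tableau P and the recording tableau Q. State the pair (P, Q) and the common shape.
P = [1, 2, 7, 9] / [3, 4] / [5, 6] / [8];  Q = [1, 3, 4, 7] / [2, 6] / [5, 8] / [9];  common shape = (4, 2, 2, 1)

Row-insert the values π_1, π_2, … into P one at a time, bumping the leftmost entry strictly greater than the inserted value down to the next row. The recording tableau Q records, in position (i, j), the step at which that cell was added to P.
  Insert 5 (step 1): P = [5];  Q = [1]
  Insert 3 (step 2): P = [3] / [5];  Q = [1] / [2]
  Insert 6 (step 3): P = [3, 6] / [5];  Q = [1, 3] / [2]
  Insert 8 (step 4): P = [3, 6, 8] / [5];  Q = [1, 3, 4] / [2]
  Insert 1 (step 5): P = [1, 6, 8] / [3] / [5];  Q = [1, 3, 4] / [2] / [5]
  Insert 7 (step 6): P = [1, 6, 7] / [3, 8] / [5];  Q = [1, 3, 4] / [2, 6] / [5]
  Insert 9 (step 7): P = [1, 6, 7, 9] / [3, 8] / [5];  Q = [1, 3, 4, 7] / [2, 6] / [5]
  Insert 4 (step 8): P = [1, 4, 7, 9] / [3, 6] / [5, 8];  Q = [1, 3, 4, 7] / [2, 6] / [5, 8]
  Insert 2 (step 9): P = [1, 2, 7, 9] / [3, 4] / [5, 6] / [8];  Q = [1, 3, 4, 7] / [2, 6] / [5, 8] / [9]
Final shape: (4, 2, 2, 1).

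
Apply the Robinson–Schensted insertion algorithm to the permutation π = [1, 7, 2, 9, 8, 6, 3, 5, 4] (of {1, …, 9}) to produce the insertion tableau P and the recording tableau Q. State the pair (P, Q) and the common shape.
P = [1, 2, 3, 4] / [5, 8] / [6] / [7] / [9];  Q = [1, 2, 4, 8] / [3, 5] / [6] / [7] / [9];  common shape = (4, 2, 1, 1, 1)

Row-insert the values π_1, π_2, … into P one at a time, bumping the leftmost entry strictly greater than the inserted value down to the next row. The recording tableau Q records, in position (i, j), the step at which that cell was added to P.
  Insert 1 (step 1): P = [1];  Q = [1]
  Insert 7 (step 2): P = [1, 7];  Q = [1, 2]
  Insert 2 (step 3): P = [1, 2] / [7];  Q = [1, 2] / [3]
  Insert 9 (step 4): P = [1, 2, 9] / [7];  Q = [1, 2, 4] / [3]
  Insert 8 (step 5): P = [1, 2, 8] / [7, 9];  Q = [1, 2, 4] / [3, 5]
  Insert 6 (step 6): P = [1, 2, 6] / [7, 8] / [9];  Q = [1, 2, 4] / [3, 5] / [6]
  Insert 3 (step 7): P = [1, 2, 3] / [6, 8] / [7] / [9];  Q = [1, 2, 4] / [3, 5] / [6] / [7]
  Insert 5 (step 8): P = [1, 2, 3, 5] / [6, 8] / [7] / [9];  Q = [1, 2, 4, 8] / [3, 5] / [6] / [7]
  Insert 4 (step 9): P = [1, 2, 3, 4] / [5, 8] / [6] / [7] / [9];  Q = [1, 2, 4, 8] / [3, 5] / [6] / [7] / [9]
Final shape: (4, 2, 1, 1, 1).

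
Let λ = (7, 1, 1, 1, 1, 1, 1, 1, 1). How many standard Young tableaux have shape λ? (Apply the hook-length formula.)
# SYT of shape (7, 1, 1, 1, 1, 1, 1, 1, 1) = 3003

Hook-length formula: f^λ = n! / Π hook(c), product over all cells c of the Young diagram. For λ = (7, 1, 1, 1, 1, 1, 1, 1, 1), n = 15 boxes. Hook lengths by row (left-to-right, top-to-bottom): [15, 6, 5, 4, 3, 2, 1]; [8]; [7]; [6]; [5]; [4]; [3]; [2]; [1]. Product of hooks = 435456000. So f^λ = 15! / 435456000 = 1307674368000 / 435456000 = 3003.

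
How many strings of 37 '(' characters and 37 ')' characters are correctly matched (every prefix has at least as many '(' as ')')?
C_37 = 45950804324621742364

These balanced parentheses are counted by the Catalan number C_n = (1/(n + 1)) · C(2n, n). For n = 37: C_37 = (1/38) · C(74, 37) = 1746130564335626209832/38 = 45950804324621742364.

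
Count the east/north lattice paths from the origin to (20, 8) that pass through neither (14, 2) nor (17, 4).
Number of paths = 2829750

Inclusion–exclusion. Total paths: C(28, 20) = 3108105. Through P₁: C(16, 14)·C(12, 6) = 110880. Through P₂: C(21, 17)·C(7, 3) = 209475. Since P₁ is strictly southwest of P₂, a monotone path through both must visit P₁ then P₂; paths through both = C(16, 14)·C(5, 3)·C(7, 3) = 42000. Avoid both = 3108105 − 110880 − 209475 + 42000 = 2829750.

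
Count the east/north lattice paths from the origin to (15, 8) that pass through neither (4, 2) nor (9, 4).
Number of paths = 220674

Inclusion–exclusion. Total paths: C(23, 15) = 490314. Through P₁: C(6, 4)·C(17, 11) = 185640. Through P₂: C(13, 9)·C(10, 6) = 150150. Since P₁ is strictly southwest of P₂, a monotone path through both must visit P₁ then P₂; paths through both = C(6, 4)·C(7, 5)·C(10, 6) = 66150. Avoid both = 490314 − 185640 − 150150 + 66150 = 220674.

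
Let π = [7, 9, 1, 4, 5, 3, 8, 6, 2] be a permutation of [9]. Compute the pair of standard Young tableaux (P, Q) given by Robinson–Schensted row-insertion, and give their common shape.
P = [1, 2, 5, 6] / [3, 8] / [4, 9] / [7];  Q = [1, 2, 5, 7] / [3, 4] / [6, 8] / [9];  common shape = (4, 2, 2, 1)

Row-insert the values π_1, π_2, … into P one at a time, bumping the leftmost entry strictly greater than the inserted value down to the next row. The recording tableau Q records, in position (i, j), the step at which that cell was added to P.
  Insert 7 (step 1): P = [7];  Q = [1]
  Insert 9 (step 2): P = [7, 9];  Q = [1, 2]
  Insert 1 (step 3): P = [1, 9] / [7];  Q = [1, 2] / [3]
  Insert 4 (step 4): P = [1, 4] / [7, 9];  Q = [1, 2] / [3, 4]
  Insert 5 (step 5): P = [1, 4, 5] / [7, 9];  Q = [1, 2, 5] / [3, 4]
  Insert 3 (step 6): P = [1, 3, 5] / [4, 9] / [7];  Q = [1, 2, 5] / [3, 4] / [6]
  Insert 8 (step 7): P = [1, 3, 5, 8] / [4, 9] / [7];  Q = [1, 2, 5, 7] / [3, 4] / [6]
  Insert 6 (step 8): P = [1, 3, 5, 6] / [4, 8] / [7, 9];  Q = [1, 2, 5, 7] / [3, 4] / [6, 8]
  Insert 2 (step 9): P = [1, 2, 5, 6] / [3, 8] / [4, 9] / [7];  Q = [1, 2, 5, 7] / [3, 4] / [6, 8] / [9]
Final shape: (4, 2, 2, 1).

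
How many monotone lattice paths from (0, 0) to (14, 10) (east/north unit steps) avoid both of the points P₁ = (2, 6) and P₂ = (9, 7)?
Number of paths = 1282200

Inclusion–exclusion. Total paths: C(24, 14) = 1961256. Through P₁: C(8, 2)·C(16, 12) = 50960. Through P₂: C(16, 9)·C(8, 5) = 640640. Since P₁ is strictly southwest of P₂, a monotone path through both must visit P₁ then P₂; paths through both = C(8, 2)·C(8, 7)·C(8, 5) = 12544. Avoid both = 1961256 − 50960 − 640640 + 12544 = 1282200.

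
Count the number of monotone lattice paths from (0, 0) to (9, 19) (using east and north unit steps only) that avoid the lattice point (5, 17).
Number of paths = 6511890

Total paths from (0, 0) to (9, 19): C(28, 9) = 6906900. Paths through (5, 17): (paths (0, 0) → (5, 17)) × (paths (5, 17) → (9, 19)) = C(22, 5) · C(6, 4) = 26334 · 15 = 395010. Avoidance count = 6906900 − 395010 = 6511890.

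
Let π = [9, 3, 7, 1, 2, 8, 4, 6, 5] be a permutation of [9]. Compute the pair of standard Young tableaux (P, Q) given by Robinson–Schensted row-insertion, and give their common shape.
P = [1, 2, 4, 5] / [3, 6, 8] / [7] / [9];  Q = [1, 3, 6, 8] / [2, 5, 7] / [4] / [9];  common shape = (4, 3, 1, 1)

Row-insert the values π_1, π_2, … into P one at a time, bumping the leftmost entry strictly greater than the inserted value down to the next row. The recording tableau Q records, in position (i, j), the step at which that cell was added to P.
  Insert 9 (step 1): P = [9];  Q = [1]
  Insert 3 (step 2): P = [3] / [9];  Q = [1] / [2]
  Insert 7 (step 3): P = [3, 7] / [9];  Q = [1, 3] / [2]
  Insert 1 (step 4): P = [1, 7] / [3] / [9];  Q = [1, 3] / [2] / [4]
  Insert 2 (step 5): P = [1, 2] / [3, 7] / [9];  Q = [1, 3] / [2, 5] / [4]
  Insert 8 (step 6): P = [1, 2, 8] / [3, 7] / [9];  Q = [1, 3, 6] / [2, 5] / [4]
  Insert 4 (step 7): P = [1, 2, 4] / [3, 7, 8] / [9];  Q = [1, 3, 6] / [2, 5, 7] / [4]
  Insert 6 (step 8): P = [1, 2, 4, 6] / [3, 7, 8] / [9];  Q = [1, 3, 6, 8] / [2, 5, 7] / [4]
  Insert 5 (step 9): P = [1, 2, 4, 5] / [3, 6, 8] / [7] / [9];  Q = [1, 3, 6, 8] / [2, 5, 7] / [4] / [9]
Final shape: (4, 3, 1, 1).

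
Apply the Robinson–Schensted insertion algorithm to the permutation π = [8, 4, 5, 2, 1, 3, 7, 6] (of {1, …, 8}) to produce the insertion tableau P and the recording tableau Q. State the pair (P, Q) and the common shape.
P = [1, 3, 6] / [2, 5, 7] / [4] / [8];  Q = [1, 3, 7] / [2, 6, 8] / [4] / [5];  common shape = (3, 3, 1, 1)

Row-insert the values π_1, π_2, … into P one at a time, bumping the leftmost entry strictly greater than the inserted value down to the next row. The recording tableau Q records, in position (i, j), the step at which that cell was added to P.
  Insert 8 (step 1): P = [8];  Q = [1]
  Insert 4 (step 2): P = [4] / [8];  Q = [1] / [2]
  Insert 5 (step 3): P = [4, 5] / [8];  Q = [1, 3] / [2]
  Insert 2 (step 4): P = [2, 5] / [4] / [8];  Q = [1, 3] / [2] / [4]
  Insert 1 (step 5): P = [1, 5] / [2] / [4] / [8];  Q = [1, 3] / [2] / [4] / [5]
  Insert 3 (step 6): P = [1, 3] / [2, 5] / [4] / [8];  Q = [1, 3] / [2, 6] / [4] / [5]
  Insert 7 (step 7): P = [1, 3, 7] / [2, 5] / [4] / [8];  Q = [1, 3, 7] / [2, 6] / [4] / [5]
  Insert 6 (step 8): P = [1, 3, 6] / [2, 5, 7] / [4] / [8];  Q = [1, 3, 7] / [2, 6, 8] / [4] / [5]
Final shape: (3, 3, 1, 1).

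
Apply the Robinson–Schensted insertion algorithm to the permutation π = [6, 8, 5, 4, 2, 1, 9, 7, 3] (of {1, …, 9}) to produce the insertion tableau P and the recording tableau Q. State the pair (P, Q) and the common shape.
P = [1, 3, 9] / [2, 7] / [4, 8] / [5] / [6];  Q = [1, 2, 7] / [3, 8] / [4, 9] / [5] / [6];  common shape = (3, 2, 2, 1, 1)

Row-insert the values π_1, π_2, … into P one at a time, bumping the leftmost entry strictly greater than the inserted value down to the next row. The recording tableau Q records, in position (i, j), the step at which that cell was added to P.
  Insert 6 (step 1): P = [6];  Q = [1]
  Insert 8 (step 2): P = [6, 8];  Q = [1, 2]
  Insert 5 (step 3): P = [5, 8] / [6];  Q = [1, 2] / [3]
  Insert 4 (step 4): P = [4, 8] / [5] / [6];  Q = [1, 2] / [3] / [4]
  Insert 2 (step 5): P = [2, 8] / [4] / [5] / [6];  Q = [1, 2] / [3] / [4] / [5]
  Insert 1 (step 6): P = [1, 8] / [2] / [4] / [5] / [6];  Q = [1, 2] / [3] / [4] / [5] / [6]
  Insert 9 (step 7): P = [1, 8, 9] / [2] / [4] / [5] / [6];  Q = [1, 2, 7] / [3] / [4] / [5] / [6]
  Insert 7 (step 8): P = [1, 7, 9] / [2, 8] / [4] / [5] / [6];  Q = [1, 2, 7] / [3, 8] / [4] / [5] / [6]
  Insert 3 (step 9): P = [1, 3, 9] / [2, 7] / [4, 8] / [5] / [6];  Q = [1, 2, 7] / [3, 8] / [4, 9] / [5] / [6]
Final shape: (3, 2, 2, 1, 1).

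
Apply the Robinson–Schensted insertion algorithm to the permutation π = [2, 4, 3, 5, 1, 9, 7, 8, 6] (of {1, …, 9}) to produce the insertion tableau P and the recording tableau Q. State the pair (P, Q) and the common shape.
P = [1, 3, 5, 6, 8] / [2, 7] / [4, 9];  Q = [1, 2, 4, 6, 8] / [3, 7] / [5, 9];  common shape = (5, 2, 2)

Row-insert the values π_1, π_2, … into P one at a time, bumping the leftmost entry strictly greater than the inserted value down to the next row. The recording tableau Q records, in position (i, j), the step at which that cell was added to P.
  Insert 2 (step 1): P = [2];  Q = [1]
  Insert 4 (step 2): P = [2, 4];  Q = [1, 2]
  Insert 3 (step 3): P = [2, 3] / [4];  Q = [1, 2] / [3]
  Insert 5 (step 4): P = [2, 3, 5] / [4];  Q = [1, 2, 4] / [3]
  Insert 1 (step 5): P = [1, 3, 5] / [2] / [4];  Q = [1, 2, 4] / [3] / [5]
  Insert 9 (step 6): P = [1, 3, 5, 9] / [2] / [4];  Q = [1, 2, 4, 6] / [3] / [5]
  Insert 7 (step 7): P = [1, 3, 5, 7] / [2, 9] / [4];  Q = [1, 2, 4, 6] / [3, 7] / [5]
  Insert 8 (step 8): P = [1, 3, 5, 7, 8] / [2, 9] / [4];  Q = [1, 2, 4, 6, 8] / [3, 7] / [5]
  Insert 6 (step 9): P = [1, 3, 5, 6, 8] / [2, 7] / [4, 9];  Q = [1, 2, 4, 6, 8] / [3, 7] / [5, 9]
Final shape: (5, 2, 2).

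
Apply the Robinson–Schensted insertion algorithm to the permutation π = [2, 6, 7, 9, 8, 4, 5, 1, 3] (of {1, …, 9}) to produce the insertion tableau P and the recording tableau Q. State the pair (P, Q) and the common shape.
P = [1, 3, 5, 8] / [2, 4] / [6, 7] / [9];  Q = [1, 2, 3, 4] / [5, 7] / [6, 9] / [8];  common shape = (4, 2, 2, 1)

Row-insert the values π_1, π_2, … into P one at a time, bumping the leftmost entry strictly greater than the inserted value down to the next row. The recording tableau Q records, in position (i, j), the step at which that cell was added to P.
  Insert 2 (step 1): P = [2];  Q = [1]
  Insert 6 (step 2): P = [2, 6];  Q = [1, 2]
  Insert 7 (step 3): P = [2, 6, 7];  Q = [1, 2, 3]
  Insert 9 (step 4): P = [2, 6, 7, 9];  Q = [1, 2, 3, 4]
  Insert 8 (step 5): P = [2, 6, 7, 8] / [9];  Q = [1, 2, 3, 4] / [5]
  Insert 4 (step 6): P = [2, 4, 7, 8] / [6] / [9];  Q = [1, 2, 3, 4] / [5] / [6]
  Insert 5 (step 7): P = [2, 4, 5, 8] / [6, 7] / [9];  Q = [1, 2, 3, 4] / [5, 7] / [6]
  Insert 1 (step 8): P = [1, 4, 5, 8] / [2, 7] / [6] / [9];  Q = [1, 2, 3, 4] / [5, 7] / [6] / [8]
  Insert 3 (step 9): P = [1, 3, 5, 8] / [2, 4] / [6, 7] / [9];  Q = [1, 2, 3, 4] / [5, 7] / [6, 9] / [8]
Final shape: (4, 2, 2, 1).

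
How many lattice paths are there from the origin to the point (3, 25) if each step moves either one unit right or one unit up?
Number of paths = 3276

A monotone lattice path from (0, 0) to (3, 25) consists of 3 east steps and 25 north steps in some order, so it is determined by which 3 of the 28 steps are east. The count is C(28, 3) = 3276.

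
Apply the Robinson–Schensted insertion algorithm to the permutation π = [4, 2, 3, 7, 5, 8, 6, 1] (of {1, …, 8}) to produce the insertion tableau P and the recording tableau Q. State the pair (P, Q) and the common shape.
P = [1, 3, 5, 6] / [2, 7, 8] / [4];  Q = [1, 3, 4, 6] / [2, 5, 7] / [8];  common shape = (4, 3, 1)

Row-insert the values π_1, π_2, … into P one at a time, bumping the leftmost entry strictly greater than the inserted value down to the next row. The recording tableau Q records, in position (i, j), the step at which that cell was added to P.
  Insert 4 (step 1): P = [4];  Q = [1]
  Insert 2 (step 2): P = [2] / [4];  Q = [1] / [2]
  Insert 3 (step 3): P = [2, 3] / [4];  Q = [1, 3] / [2]
  Insert 7 (step 4): P = [2, 3, 7] / [4];  Q = [1, 3, 4] / [2]
  Insert 5 (step 5): P = [2, 3, 5] / [4, 7];  Q = [1, 3, 4] / [2, 5]
  Insert 8 (step 6): P = [2, 3, 5, 8] / [4, 7];  Q = [1, 3, 4, 6] / [2, 5]
  Insert 6 (step 7): P = [2, 3, 5, 6] / [4, 7, 8];  Q = [1, 3, 4, 6] / [2, 5, 7]
  Insert 1 (step 8): P = [1, 3, 5, 6] / [2, 7, 8] / [4];  Q = [1, 3, 4, 6] / [2, 5, 7] / [8]
Final shape: (4, 3, 1).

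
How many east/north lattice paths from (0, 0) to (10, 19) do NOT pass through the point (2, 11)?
Number of paths = 19026150

Total paths from (0, 0) to (10, 19): C(29, 10) = 20030010. Paths through (2, 11): (paths (0, 0) → (2, 11)) × (paths (2, 11) → (10, 19)) = C(13, 2) · C(16, 8) = 78 · 12870 = 1003860. Avoidance count = 20030010 − 1003860 = 19026150.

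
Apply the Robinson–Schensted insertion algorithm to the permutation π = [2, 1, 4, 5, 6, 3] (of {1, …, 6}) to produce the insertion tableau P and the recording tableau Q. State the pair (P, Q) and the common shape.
P = [1, 3, 5, 6] / [2, 4];  Q = [1, 3, 4, 5] / [2, 6];  common shape = (4, 2)

Row-insert the values π_1, π_2, … into P one at a time, bumping the leftmost entry strictly greater than the inserted value down to the next row. The recording tableau Q records, in position (i, j), the step at which that cell was added to P.
  Insert 2 (step 1): P = [2];  Q = [1]
  Insert 1 (step 2): P = [1] / [2];  Q = [1] / [2]
  Insert 4 (step 3): P = [1, 4] / [2];  Q = [1, 3] / [2]
  Insert 5 (step 4): P = [1, 4, 5] / [2];  Q = [1, 3, 4] / [2]
  Insert 6 (step 5): P = [1, 4, 5, 6] / [2];  Q = [1, 3, 4, 5] / [2]
  Insert 3 (step 6): P = [1, 3, 5, 6] / [2, 4];  Q = [1, 3, 4, 5] / [2, 6]
Final shape: (4, 2).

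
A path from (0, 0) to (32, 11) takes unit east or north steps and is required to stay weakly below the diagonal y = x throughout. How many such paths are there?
Number of paths = 3834669566

By the reflection principle (André's argument), the number of monotone paths to (32, 11) with n ≤ m that never go above y = x is C(43, 32) − C(43, 33) = 5752004349 − 1917334783 = 3834669566.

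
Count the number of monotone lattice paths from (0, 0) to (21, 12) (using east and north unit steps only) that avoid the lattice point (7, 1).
Number of paths = 319158120

Total paths from (0, 0) to (21, 12): C(33, 21) = 354817320. Paths through (7, 1): (paths (0, 0) → (7, 1)) × (paths (7, 1) → (21, 12)) = C(8, 7) · C(25, 14) = 8 · 4457400 = 35659200. Avoidance count = 354817320 − 35659200 = 319158120.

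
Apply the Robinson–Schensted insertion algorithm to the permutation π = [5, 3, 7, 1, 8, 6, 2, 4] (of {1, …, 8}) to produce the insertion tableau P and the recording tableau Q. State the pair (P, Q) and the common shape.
P = [1, 2, 4] / [3, 6, 8] / [5, 7];  Q = [1, 3, 5] / [2, 6, 8] / [4, 7];  common shape = (3, 3, 2)

Row-insert the values π_1, π_2, … into P one at a time, bumping the leftmost entry strictly greater than the inserted value down to the next row. The recording tableau Q records, in position (i, j), the step at which that cell was added to P.
  Insert 5 (step 1): P = [5];  Q = [1]
  Insert 3 (step 2): P = [3] / [5];  Q = [1] / [2]
  Insert 7 (step 3): P = [3, 7] / [5];  Q = [1, 3] / [2]
  Insert 1 (step 4): P = [1, 7] / [3] / [5];  Q = [1, 3] / [2] / [4]
  Insert 8 (step 5): P = [1, 7, 8] / [3] / [5];  Q = [1, 3, 5] / [2] / [4]
  Insert 6 (step 6): P = [1, 6, 8] / [3, 7] / [5];  Q = [1, 3, 5] / [2, 6] / [4]
  Insert 2 (step 7): P = [1, 2, 8] / [3, 6] / [5, 7];  Q = [1, 3, 5] / [2, 6] / [4, 7]
  Insert 4 (step 8): P = [1, 2, 4] / [3, 6, 8] / [5, 7];  Q = [1, 3, 5] / [2, 6, 8] / [4, 7]
Final shape: (3, 3, 2).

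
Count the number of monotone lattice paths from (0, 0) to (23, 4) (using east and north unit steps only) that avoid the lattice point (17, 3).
Number of paths = 9570

Total paths from (0, 0) to (23, 4): C(27, 23) = 17550. Paths through (17, 3): (paths (0, 0) → (17, 3)) × (paths (17, 3) → (23, 4)) = C(20, 17) · C(7, 6) = 1140 · 7 = 7980. Avoidance count = 17550 − 7980 = 9570.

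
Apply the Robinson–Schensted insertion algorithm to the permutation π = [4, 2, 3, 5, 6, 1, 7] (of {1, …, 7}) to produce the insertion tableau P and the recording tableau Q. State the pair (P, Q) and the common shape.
P = [1, 3, 5, 6, 7] / [2] / [4];  Q = [1, 3, 4, 5, 7] / [2] / [6];  common shape = (5, 1, 1)

Row-insert the values π_1, π_2, … into P one at a time, bumping the leftmost entry strictly greater than the inserted value down to the next row. The recording tableau Q records, in position (i, j), the step at which that cell was added to P.
  Insert 4 (step 1): P = [4];  Q = [1]
  Insert 2 (step 2): P = [2] / [4];  Q = [1] / [2]
  Insert 3 (step 3): P = [2, 3] / [4];  Q = [1, 3] / [2]
  Insert 5 (step 4): P = [2, 3, 5] / [4];  Q = [1, 3, 4] / [2]
  Insert 6 (step 5): P = [2, 3, 5, 6] / [4];  Q = [1, 3, 4, 5] / [2]
  Insert 1 (step 6): P = [1, 3, 5, 6] / [2] / [4];  Q = [1, 3, 4, 5] / [2] / [6]
  Insert 7 (step 7): P = [1, 3, 5, 6, 7] / [2] / [4];  Q = [1, 3, 4, 5, 7] / [2] / [6]
Final shape: (5, 1, 1).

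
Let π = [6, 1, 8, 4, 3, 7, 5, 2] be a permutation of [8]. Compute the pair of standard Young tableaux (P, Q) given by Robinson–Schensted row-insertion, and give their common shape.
P = [1, 2, 5] / [3, 7] / [4, 8] / [6];  Q = [1, 3, 6] / [2, 4] / [5, 7] / [8];  common shape = (3, 2, 2, 1)

Row-insert the values π_1, π_2, … into P one at a time, bumping the leftmost entry strictly greater than the inserted value down to the next row. The recording tableau Q records, in position (i, j), the step at which that cell was added to P.
  Insert 6 (step 1): P = [6];  Q = [1]
  Insert 1 (step 2): P = [1] / [6];  Q = [1] / [2]
  Insert 8 (step 3): P = [1, 8] / [6];  Q = [1, 3] / [2]
  Insert 4 (step 4): P = [1, 4] / [6, 8];  Q = [1, 3] / [2, 4]
  Insert 3 (step 5): P = [1, 3] / [4, 8] / [6];  Q = [1, 3] / [2, 4] / [5]
  Insert 7 (step 6): P = [1, 3, 7] / [4, 8] / [6];  Q = [1, 3, 6] / [2, 4] / [5]
  Insert 5 (step 7): P = [1, 3, 5] / [4, 7] / [6, 8];  Q = [1, 3, 6] / [2, 4] / [5, 7]
  Insert 2 (step 8): P = [1, 2, 5] / [3, 7] / [4, 8] / [6];  Q = [1, 3, 6] / [2, 4] / [5, 7] / [8]
Final shape: (3, 2, 2, 1).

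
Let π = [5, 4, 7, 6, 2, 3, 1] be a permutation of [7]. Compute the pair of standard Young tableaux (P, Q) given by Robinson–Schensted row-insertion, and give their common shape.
P = [1, 3] / [2, 6] / [4, 7] / [5];  Q = [1, 3] / [2, 4] / [5, 6] / [7];  common shape = (2, 2, 2, 1)

Row-insert the values π_1, π_2, … into P one at a time, bumping the leftmost entry strictly greater than the inserted value down to the next row. The recording tableau Q records, in position (i, j), the step at which that cell was added to P.
  Insert 5 (step 1): P = [5];  Q = [1]
  Insert 4 (step 2): P = [4] / [5];  Q = [1] / [2]
  Insert 7 (step 3): P = [4, 7] / [5];  Q = [1, 3] / [2]
  Insert 6 (step 4): P = [4, 6] / [5, 7];  Q = [1, 3] / [2, 4]
  Insert 2 (step 5): P = [2, 6] / [4, 7] / [5];  Q = [1, 3] / [2, 4] / [5]
  Insert 3 (step 6): P = [2, 3] / [4, 6] / [5, 7];  Q = [1, 3] / [2, 4] / [5, 6]
  Insert 1 (step 7): P = [1, 3] / [2, 6] / [4, 7] / [5];  Q = [1, 3] / [2, 4] / [5, 6] / [7]
Final shape: (2, 2, 2, 1).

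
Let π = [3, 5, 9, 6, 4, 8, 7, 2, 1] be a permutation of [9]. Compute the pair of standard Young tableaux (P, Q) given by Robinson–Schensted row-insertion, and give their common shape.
P = [1, 4, 6, 7] / [2, 8] / [3] / [5] / [9];  Q = [1, 2, 3, 6] / [4, 7] / [5] / [8] / [9];  common shape = (4, 2, 1, 1, 1)

Row-insert the values π_1, π_2, … into P one at a time, bumping the leftmost entry strictly greater than the inserted value down to the next row. The recording tableau Q records, in position (i, j), the step at which that cell was added to P.
  Insert 3 (step 1): P = [3];  Q = [1]
  Insert 5 (step 2): P = [3, 5];  Q = [1, 2]
  Insert 9 (step 3): P = [3, 5, 9];  Q = [1, 2, 3]
  Insert 6 (step 4): P = [3, 5, 6] / [9];  Q = [1, 2, 3] / [4]
  Insert 4 (step 5): P = [3, 4, 6] / [5] / [9];  Q = [1, 2, 3] / [4] / [5]
  Insert 8 (step 6): P = [3, 4, 6, 8] / [5] / [9];  Q = [1, 2, 3, 6] / [4] / [5]
  Insert 7 (step 7): P = [3, 4, 6, 7] / [5, 8] / [9];  Q = [1, 2, 3, 6] / [4, 7] / [5]
  Insert 2 (step 8): P = [2, 4, 6, 7] / [3, 8] / [5] / [9];  Q = [1, 2, 3, 6] / [4, 7] / [5] / [8]
  Insert 1 (step 9): P = [1, 4, 6, 7] / [2, 8] / [3] / [5] / [9];  Q = [1, 2, 3, 6] / [4, 7] / [5] / [8] / [9]
Final shape: (4, 2, 1, 1, 1).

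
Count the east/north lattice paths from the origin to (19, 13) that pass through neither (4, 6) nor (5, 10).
Number of paths = 310231320

Inclusion–exclusion. Total paths: C(32, 19) = 347373600. Through P₁: C(10, 4)·C(22, 15) = 35814240. Through P₂: C(15, 5)·C(17, 14) = 2042040. Since P₁ is strictly southwest of P₂, a monotone path through both must visit P₁ then P₂; paths through both = C(10, 4)·C(5, 1)·C(17, 14) = 714000. Avoid both = 347373600 − 35814240 − 2042040 + 714000 = 310231320.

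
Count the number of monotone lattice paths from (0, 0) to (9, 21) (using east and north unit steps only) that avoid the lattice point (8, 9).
Number of paths = 13991120

Total paths from (0, 0) to (9, 21): C(30, 9) = 14307150. Paths through (8, 9): (paths (0, 0) → (8, 9)) × (paths (8, 9) → (9, 21)) = C(17, 8) · C(13, 1) = 24310 · 13 = 316030. Avoidance count = 14307150 − 316030 = 13991120.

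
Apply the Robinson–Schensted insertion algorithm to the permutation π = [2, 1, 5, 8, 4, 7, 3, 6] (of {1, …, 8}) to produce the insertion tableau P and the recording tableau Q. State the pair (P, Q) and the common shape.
P = [1, 3, 6] / [2, 4, 7] / [5, 8];  Q = [1, 3, 4] / [2, 5, 6] / [7, 8];  common shape = (3, 3, 2)

Row-insert the values π_1, π_2, … into P one at a time, bumping the leftmost entry strictly greater than the inserted value down to the next row. The recording tableau Q records, in position (i, j), the step at which that cell was added to P.
  Insert 2 (step 1): P = [2];  Q = [1]
  Insert 1 (step 2): P = [1] / [2];  Q = [1] / [2]
  Insert 5 (step 3): P = [1, 5] / [2];  Q = [1, 3] / [2]
  Insert 8 (step 4): P = [1, 5, 8] / [2];  Q = [1, 3, 4] / [2]
  Insert 4 (step 5): P = [1, 4, 8] / [2, 5];  Q = [1, 3, 4] / [2, 5]
  Insert 7 (step 6): P = [1, 4, 7] / [2, 5, 8];  Q = [1, 3, 4] / [2, 5, 6]
  Insert 3 (step 7): P = [1, 3, 7] / [2, 4, 8] / [5];  Q = [1, 3, 4] / [2, 5, 6] / [7]
  Insert 6 (step 8): P = [1, 3, 6] / [2, 4, 7] / [5, 8];  Q = [1, 3, 4] / [2, 5, 6] / [7, 8]
Final shape: (3, 3, 2).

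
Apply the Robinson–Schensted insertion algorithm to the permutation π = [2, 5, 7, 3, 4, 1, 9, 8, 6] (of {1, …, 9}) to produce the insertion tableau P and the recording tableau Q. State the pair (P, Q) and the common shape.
P = [1, 3, 4, 6] / [2, 7, 8] / [5, 9];  Q = [1, 2, 3, 7] / [4, 5, 8] / [6, 9];  common shape = (4, 3, 2)

Row-insert the values π_1, π_2, … into P one at a time, bumping the leftmost entry strictly greater than the inserted value down to the next row. The recording tableau Q records, in position (i, j), the step at which that cell was added to P.
  Insert 2 (step 1): P = [2];  Q = [1]
  Insert 5 (step 2): P = [2, 5];  Q = [1, 2]
  Insert 7 (step 3): P = [2, 5, 7];  Q = [1, 2, 3]
  Insert 3 (step 4): P = [2, 3, 7] / [5];  Q = [1, 2, 3] / [4]
  Insert 4 (step 5): P = [2, 3, 4] / [5, 7];  Q = [1, 2, 3] / [4, 5]
  Insert 1 (step 6): P = [1, 3, 4] / [2, 7] / [5];  Q = [1, 2, 3] / [4, 5] / [6]
  Insert 9 (step 7): P = [1, 3, 4, 9] / [2, 7] / [5];  Q = [1, 2, 3, 7] / [4, 5] / [6]
  Insert 8 (step 8): P = [1, 3, 4, 8] / [2, 7, 9] / [5];  Q = [1, 2, 3, 7] / [4, 5, 8] / [6]
  Insert 6 (step 9): P = [1, 3, 4, 6] / [2, 7, 8] / [5, 9];  Q = [1, 2, 3, 7] / [4, 5, 8] / [6, 9]
Final shape: (4, 3, 2).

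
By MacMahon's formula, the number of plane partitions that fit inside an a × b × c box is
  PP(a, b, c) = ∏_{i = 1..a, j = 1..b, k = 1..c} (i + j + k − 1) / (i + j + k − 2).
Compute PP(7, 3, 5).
PP(7, 3, 5) = 16195608

Evaluate the triple product over i = 1..7, j = 1..3, k = 1..5. The factors are (2/1) · (3/2) · (4/3) · (5/4) · (6/5) · (3/2) · (4/3) · (5/4) · … (105 factors total). The numerators and denominators telescope so the product is an integer; carrying out the multiplication exactly gives PP(7, 3, 5) = 16195608.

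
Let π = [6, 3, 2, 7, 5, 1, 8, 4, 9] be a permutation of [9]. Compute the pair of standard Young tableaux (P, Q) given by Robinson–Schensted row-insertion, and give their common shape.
P = [1, 4, 8, 9] / [2, 5] / [3, 7] / [6];  Q = [1, 4, 7, 9] / [2, 5] / [3, 8] / [6];  common shape = (4, 2, 2, 1)

Row-insert the values π_1, π_2, … into P one at a time, bumping the leftmost entry strictly greater than the inserted value down to the next row. The recording tableau Q records, in position (i, j), the step at which that cell was added to P.
  Insert 6 (step 1): P = [6];  Q = [1]
  Insert 3 (step 2): P = [3] / [6];  Q = [1] / [2]
  Insert 2 (step 3): P = [2] / [3] / [6];  Q = [1] / [2] / [3]
  Insert 7 (step 4): P = [2, 7] / [3] / [6];  Q = [1, 4] / [2] / [3]
  Insert 5 (step 5): P = [2, 5] / [3, 7] / [6];  Q = [1, 4] / [2, 5] / [3]
  Insert 1 (step 6): P = [1, 5] / [2, 7] / [3] / [6];  Q = [1, 4] / [2, 5] / [3] / [6]
  Insert 8 (step 7): P = [1, 5, 8] / [2, 7] / [3] / [6];  Q = [1, 4, 7] / [2, 5] / [3] / [6]
  Insert 4 (step 8): P = [1, 4, 8] / [2, 5] / [3, 7] / [6];  Q = [1, 4, 7] / [2, 5] / [3, 8] / [6]
  Insert 9 (step 9): P = [1, 4, 8, 9] / [2, 5] / [3, 7] / [6];  Q = [1, 4, 7, 9] / [2, 5] / [3, 8] / [6]
Final shape: (4, 2, 2, 1).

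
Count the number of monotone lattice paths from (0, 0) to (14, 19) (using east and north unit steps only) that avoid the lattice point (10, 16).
Number of paths = 632898475

Total paths from (0, 0) to (14, 19): C(33, 14) = 818809200. Paths through (10, 16): (paths (0, 0) → (10, 16)) × (paths (10, 16) → (14, 19)) = C(26, 10) · C(7, 4) = 5311735 · 35 = 185910725. Avoidance count = 818809200 − 185910725 = 632898475.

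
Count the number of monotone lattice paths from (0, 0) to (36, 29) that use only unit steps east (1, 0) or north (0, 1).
Number of paths = 2507588587725537680

A monotone lattice path from (0, 0) to (36, 29) consists of 36 east steps and 29 north steps in some order, so it is determined by which 36 of the 65 steps are east. The count is C(65, 36) = 2507588587725537680.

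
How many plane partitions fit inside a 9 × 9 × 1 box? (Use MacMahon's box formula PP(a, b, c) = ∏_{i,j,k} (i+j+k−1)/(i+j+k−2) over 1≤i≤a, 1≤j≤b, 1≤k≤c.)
PP(9, 9, 1) = 48620

Evaluate the triple product over i = 1..9, j = 1..9, k = 1..1. The factors are (2/1) · (3/2) · (4/3) · (5/4) · (6/5) · (7/6) · (8/7) · (9/8) · … (81 factors total). The numerators and denominators telescope so the product is an integer; carrying out the multiplication exactly gives PP(9, 9, 1) = 48620.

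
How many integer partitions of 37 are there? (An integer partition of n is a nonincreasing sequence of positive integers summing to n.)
p(37) = 21637

Compute p(n) via the recurrence p(n, m) = p(n, m−1) + p(n−m, m), where p(n, m) counts partitions of n with all parts ≤ m and p(n) = p(n, n). The base cases are p(0, m) = 1 and p(n, 0) = 0 for n > 0. Filling the table yields p(37) = 21637. (Euler's pentagonal recurrence is an alternative.)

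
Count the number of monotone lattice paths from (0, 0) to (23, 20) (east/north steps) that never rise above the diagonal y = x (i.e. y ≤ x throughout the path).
Number of paths = 160094486370

By the reflection principle (André's argument), the number of monotone paths to (23, 20) with n ≤ m that never go above y = x is C(43, 23) − C(43, 24) = 960566918220 − 800472431850 = 160094486370.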